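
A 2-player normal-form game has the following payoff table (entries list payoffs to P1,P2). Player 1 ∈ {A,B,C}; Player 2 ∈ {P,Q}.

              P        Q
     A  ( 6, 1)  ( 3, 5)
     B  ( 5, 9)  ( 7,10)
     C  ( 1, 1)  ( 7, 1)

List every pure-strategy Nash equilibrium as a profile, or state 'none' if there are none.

PSNE = {(B,Q), (C,Q)}

(A,P): not NE [P2→Q gives 5>1]
(A,Q): not NE [P1→C gives 7>3]
(B,P): not NE [P1→A gives 6>5; P2→Q gives 10>9]
(B,Q): NE
(C,P): not NE [P1→A gives 6>1]
(C,Q): NE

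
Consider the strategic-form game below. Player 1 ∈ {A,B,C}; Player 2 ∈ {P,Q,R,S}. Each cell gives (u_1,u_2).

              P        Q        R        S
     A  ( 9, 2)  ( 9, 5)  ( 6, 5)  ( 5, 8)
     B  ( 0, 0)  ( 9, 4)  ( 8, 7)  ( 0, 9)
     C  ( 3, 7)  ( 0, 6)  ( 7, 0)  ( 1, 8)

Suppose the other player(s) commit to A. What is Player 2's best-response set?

u_2(P vs A) = 2
u_2(Q vs A) = 5
u_2(R vs A) = 5
u_2(S vs A) = 8
max payoff 8 at {S}

argmax u_2 = {S}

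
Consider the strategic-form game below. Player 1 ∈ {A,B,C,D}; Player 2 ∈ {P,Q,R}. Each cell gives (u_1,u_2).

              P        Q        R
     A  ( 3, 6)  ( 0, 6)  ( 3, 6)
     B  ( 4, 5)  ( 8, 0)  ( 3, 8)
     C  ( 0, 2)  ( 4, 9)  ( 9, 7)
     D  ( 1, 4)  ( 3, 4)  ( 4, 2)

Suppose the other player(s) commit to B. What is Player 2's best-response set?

u_2(P vs B) = 5
u_2(Q vs B) = 0
u_2(R vs B) = 8
max payoff 8 at {R}

argmax u_2 = {R}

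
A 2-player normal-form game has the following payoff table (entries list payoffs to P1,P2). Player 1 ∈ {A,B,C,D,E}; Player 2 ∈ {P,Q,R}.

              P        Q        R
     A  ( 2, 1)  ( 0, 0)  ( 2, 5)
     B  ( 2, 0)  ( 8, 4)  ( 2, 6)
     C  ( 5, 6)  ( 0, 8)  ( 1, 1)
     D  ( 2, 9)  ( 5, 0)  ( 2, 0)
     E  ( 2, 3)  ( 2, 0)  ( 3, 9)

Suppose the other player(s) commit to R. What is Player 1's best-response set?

P1 best: {E}

u_1(A vs R) = 2
u_1(B vs R) = 2
u_1(C vs R) = 1
u_1(D vs R) = 2
u_1(E vs R) = 3
max payoff 3 at {E}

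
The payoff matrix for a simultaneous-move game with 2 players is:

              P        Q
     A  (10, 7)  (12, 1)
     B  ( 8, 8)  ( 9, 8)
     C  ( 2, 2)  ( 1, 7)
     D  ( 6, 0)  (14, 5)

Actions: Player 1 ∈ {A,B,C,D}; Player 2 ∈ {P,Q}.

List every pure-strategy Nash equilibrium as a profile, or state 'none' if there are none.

(A,P): NE
(A,Q): not NE [P1→D gives 14>12; P2→P gives 7>1]
(B,P): not NE [P1→A gives 10>8]
(B,Q): not NE [P1→D gives 14>9]
(C,P): not NE [P1→A gives 10>2; P2→Q gives 7>2]
(C,Q): not NE [P1→D gives 14>1]
(D,P): not NE [P1→A gives 10>6; P2→Q gives 5>0]
(D,Q): NE

Nash profiles: (A,P), (D,Q)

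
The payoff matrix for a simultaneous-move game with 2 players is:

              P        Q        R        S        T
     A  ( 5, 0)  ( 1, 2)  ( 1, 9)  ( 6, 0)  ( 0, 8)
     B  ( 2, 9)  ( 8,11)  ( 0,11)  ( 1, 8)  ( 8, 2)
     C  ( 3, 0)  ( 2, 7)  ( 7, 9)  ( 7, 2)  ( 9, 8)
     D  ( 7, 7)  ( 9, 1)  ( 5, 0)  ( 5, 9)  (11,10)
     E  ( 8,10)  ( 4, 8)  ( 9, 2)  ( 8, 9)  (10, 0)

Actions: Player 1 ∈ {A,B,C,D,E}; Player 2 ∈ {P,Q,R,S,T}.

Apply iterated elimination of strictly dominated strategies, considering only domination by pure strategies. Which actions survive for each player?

P1 drop A (E beats it: P:8>5 Q:4>1 R:9>1 S:8>6 T:10>0)
P1 drop B (D beats it: P:7>2 Q:9>8 R:5>0 S:5>1 T:11>8)
P1 drop C (E beats it: P:8>3 Q:4>2 R:9>7 S:8>7 T:10>9)
P2 drop Q (P beats it: D:7>1 E:10>8)
P2 drop R (P beats it: D:7>0 E:10>2)
P1→{D,E} P2→{P,S,T}

Survivors P1:{D,E} P2:{P,S,T}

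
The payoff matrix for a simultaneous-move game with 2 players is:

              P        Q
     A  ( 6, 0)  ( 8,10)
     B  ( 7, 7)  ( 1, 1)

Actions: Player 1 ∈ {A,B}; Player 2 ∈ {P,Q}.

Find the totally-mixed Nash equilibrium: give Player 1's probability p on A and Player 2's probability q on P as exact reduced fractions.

P1 mixes 3/8 on A; P2 mixes 7/8 on P

P1 indiff ⇒ q·6+(1-q)·8 = q·7+(1-q)·1 ⇒ q(-1) = (1-q)(-7) ⇒ q = 7/8
P2 indiff ⇒ p·0+(1-p)·7 = p·10+(1-p)·1 ⇒ p(-10) = (1-p)(-6) ⇒ p = 3/8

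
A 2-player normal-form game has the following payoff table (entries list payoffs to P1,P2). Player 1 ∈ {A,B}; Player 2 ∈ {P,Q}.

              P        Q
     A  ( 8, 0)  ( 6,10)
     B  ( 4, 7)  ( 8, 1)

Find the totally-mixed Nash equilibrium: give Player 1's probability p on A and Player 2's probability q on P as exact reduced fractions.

(p,q) = (3/8, 1/3)

P1 indiff ⇒ q·8+(1-q)·6 = q·4+(1-q)·8 ⇒ q(4) = (1-q)(2) ⇒ q = 1/3
P2 indiff ⇒ p·0+(1-p)·7 = p·10+(1-p)·1 ⇒ p(-10) = (1-p)(-6) ⇒ p = 3/8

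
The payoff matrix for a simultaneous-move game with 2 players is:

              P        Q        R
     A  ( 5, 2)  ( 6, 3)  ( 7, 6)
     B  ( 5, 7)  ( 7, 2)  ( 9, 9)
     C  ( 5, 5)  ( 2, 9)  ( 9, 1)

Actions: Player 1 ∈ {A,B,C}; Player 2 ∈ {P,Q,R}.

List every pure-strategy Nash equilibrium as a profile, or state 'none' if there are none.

(A,P): not NE [P2→R gives 6>2]
(A,Q): not NE [P1→B gives 7>6; P2→R gives 6>3]
(A,R): not NE [P1→C gives 9>7]
(B,P): not NE [P2→R gives 9>7]
(B,Q): not NE [P2→R gives 9>2]
(B,R): NE
(C,P): not NE [P2→Q gives 9>5]
(C,Q): not NE [P1→B gives 7>2]
(C,R): not NE [P2→Q gives 9>1]

Nash profiles: (B,R)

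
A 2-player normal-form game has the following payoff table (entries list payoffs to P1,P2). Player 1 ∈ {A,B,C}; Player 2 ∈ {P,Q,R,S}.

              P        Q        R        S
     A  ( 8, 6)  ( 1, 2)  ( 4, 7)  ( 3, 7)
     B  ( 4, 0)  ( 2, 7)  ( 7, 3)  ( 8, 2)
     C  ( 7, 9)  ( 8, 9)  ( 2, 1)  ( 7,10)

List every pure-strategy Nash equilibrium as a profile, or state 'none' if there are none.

No pure NE.

(A,P): not NE [P2→S gives 7>6]
(A,Q): not NE [P1→C gives 8>1; P2→S gives 7>2]
(A,R): not NE [P1→B gives 7>4]
(A,S): not NE [P1→B gives 8>3]
(B,P): not NE [P1→A gives 8>4; P2→Q gives 7>0]
(B,Q): not NE [P1→C gives 8>2]
(B,R): not NE [P2→Q gives 7>3]
(B,S): not NE [P2→Q gives 7>2]
(C,P): not NE [P1→A gives 8>7; P2→S gives 10>9]
(C,Q): not NE [P2→S gives 10>9]
(C,R): not NE [P1→B gives 7>2; P2→S gives 10>1]
(C,S): not NE [P1→B gives 8>7]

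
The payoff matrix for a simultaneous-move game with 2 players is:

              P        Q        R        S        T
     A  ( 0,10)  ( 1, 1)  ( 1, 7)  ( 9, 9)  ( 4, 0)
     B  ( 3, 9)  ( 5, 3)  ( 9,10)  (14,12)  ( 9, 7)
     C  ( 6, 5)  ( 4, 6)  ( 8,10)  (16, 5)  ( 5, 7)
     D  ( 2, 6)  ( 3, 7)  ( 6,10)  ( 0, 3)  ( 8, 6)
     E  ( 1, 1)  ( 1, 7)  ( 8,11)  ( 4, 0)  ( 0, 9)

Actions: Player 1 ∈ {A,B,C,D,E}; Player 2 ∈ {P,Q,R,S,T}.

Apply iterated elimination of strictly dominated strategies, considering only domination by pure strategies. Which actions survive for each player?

Remaining: P1:{B,C} P2:{R,S}

P1 drop A (B beats it: P:3>0 Q:5>1 R:9>1 S:14>9 T:9>4)
P1 drop D (B beats it: P:3>2 Q:5>3 R:9>6 S:14>0 T:9>8)
P1 drop E (B beats it: P:3>1 Q:5>1 R:9>8 S:14>4 T:9>0)
P2 drop P (R beats it: B:10>9 C:10>5)
P2 drop Q (R beats it: B:10>3 C:10>6)
P2 drop T (R beats it: B:10>7 C:10>7)
P1→{B,C} P2→{R,S}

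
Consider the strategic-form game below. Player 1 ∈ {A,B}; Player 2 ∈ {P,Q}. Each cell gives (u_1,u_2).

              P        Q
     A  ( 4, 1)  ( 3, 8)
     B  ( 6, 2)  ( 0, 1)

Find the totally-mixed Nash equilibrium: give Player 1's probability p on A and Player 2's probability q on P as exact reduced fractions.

P1 indiff ⇒ q·4+(1-q)·3 = q·6+(1-q)·0 ⇒ q(-2) = (1-q)(-3) ⇒ q = 3/5
P2 indiff ⇒ p·1+(1-p)·2 = p·8+(1-p)·1 ⇒ p(-7) = (1-p)(-1) ⇒ p = 1/8

(p,q) = (1/8, 3/5)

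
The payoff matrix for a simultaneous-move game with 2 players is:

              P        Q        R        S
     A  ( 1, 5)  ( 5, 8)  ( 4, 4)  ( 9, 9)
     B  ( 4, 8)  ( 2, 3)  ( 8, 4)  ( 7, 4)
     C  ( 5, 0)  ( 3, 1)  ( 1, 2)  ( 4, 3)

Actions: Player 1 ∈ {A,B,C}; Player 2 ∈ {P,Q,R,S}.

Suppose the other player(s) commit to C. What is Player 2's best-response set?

u_2(P vs C) = 0
u_2(Q vs C) = 1
u_2(R vs C) = 2
u_2(S vs C) = 3
max payoff 3 at {S}

BR_2 = {S}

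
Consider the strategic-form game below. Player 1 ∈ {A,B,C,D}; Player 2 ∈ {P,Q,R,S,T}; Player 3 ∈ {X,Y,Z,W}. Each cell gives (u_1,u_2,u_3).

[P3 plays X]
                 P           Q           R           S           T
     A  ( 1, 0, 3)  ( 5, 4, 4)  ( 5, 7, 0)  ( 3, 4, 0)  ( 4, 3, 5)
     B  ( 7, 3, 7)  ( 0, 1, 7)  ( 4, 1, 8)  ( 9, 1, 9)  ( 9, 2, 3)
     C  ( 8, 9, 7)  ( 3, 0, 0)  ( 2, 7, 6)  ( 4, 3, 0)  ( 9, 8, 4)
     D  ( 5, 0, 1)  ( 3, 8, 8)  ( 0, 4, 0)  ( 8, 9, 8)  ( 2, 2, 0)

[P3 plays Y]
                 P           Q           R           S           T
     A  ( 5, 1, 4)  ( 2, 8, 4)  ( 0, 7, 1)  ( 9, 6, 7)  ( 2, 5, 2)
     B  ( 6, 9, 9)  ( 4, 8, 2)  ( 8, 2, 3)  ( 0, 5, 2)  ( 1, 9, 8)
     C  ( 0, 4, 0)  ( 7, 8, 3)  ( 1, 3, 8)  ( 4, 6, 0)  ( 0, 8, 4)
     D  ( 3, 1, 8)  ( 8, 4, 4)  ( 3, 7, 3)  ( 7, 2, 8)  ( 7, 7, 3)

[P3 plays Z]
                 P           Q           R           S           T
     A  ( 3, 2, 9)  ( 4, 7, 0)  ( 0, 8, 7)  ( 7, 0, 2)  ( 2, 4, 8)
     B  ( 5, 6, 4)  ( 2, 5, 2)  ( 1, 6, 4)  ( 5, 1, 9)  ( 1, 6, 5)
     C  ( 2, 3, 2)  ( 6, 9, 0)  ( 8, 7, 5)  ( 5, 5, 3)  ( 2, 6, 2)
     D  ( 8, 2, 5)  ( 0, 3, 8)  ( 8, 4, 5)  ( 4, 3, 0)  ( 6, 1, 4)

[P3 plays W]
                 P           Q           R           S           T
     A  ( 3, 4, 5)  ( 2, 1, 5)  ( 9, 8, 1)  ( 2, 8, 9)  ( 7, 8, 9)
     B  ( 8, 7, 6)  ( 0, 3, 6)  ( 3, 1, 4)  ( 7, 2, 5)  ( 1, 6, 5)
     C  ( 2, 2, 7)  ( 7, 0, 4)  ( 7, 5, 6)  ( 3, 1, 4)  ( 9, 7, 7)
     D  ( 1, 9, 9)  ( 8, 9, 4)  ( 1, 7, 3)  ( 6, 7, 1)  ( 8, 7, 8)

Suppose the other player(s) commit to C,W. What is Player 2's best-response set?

u_2(P vs C,W) = 2
u_2(Q vs C,W) = 0
u_2(R vs C,W) = 5
u_2(S vs C,W) = 1
u_2(T vs C,W) = 7
max payoff 7 at {T}

BR_2 = {T}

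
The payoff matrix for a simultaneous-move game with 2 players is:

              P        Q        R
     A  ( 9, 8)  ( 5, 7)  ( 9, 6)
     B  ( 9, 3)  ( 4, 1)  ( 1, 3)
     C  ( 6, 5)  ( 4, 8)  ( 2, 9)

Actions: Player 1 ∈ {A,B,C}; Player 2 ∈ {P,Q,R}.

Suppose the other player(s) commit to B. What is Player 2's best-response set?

u_2(P vs B) = 3
u_2(Q vs B) = 1
u_2(R vs B) = 3
max payoff 3 at {P,R}

argmax u_2 = {P,R}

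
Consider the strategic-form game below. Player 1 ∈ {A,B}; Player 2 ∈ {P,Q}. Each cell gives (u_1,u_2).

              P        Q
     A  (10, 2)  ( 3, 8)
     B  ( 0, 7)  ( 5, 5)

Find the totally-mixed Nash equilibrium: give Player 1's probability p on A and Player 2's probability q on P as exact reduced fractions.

P1 indiff ⇒ q·10+(1-q)·3 = q·0+(1-q)·5 ⇒ q(10) = (1-q)(2) ⇒ q = 1/6
P2 indiff ⇒ p·2+(1-p)·7 = p·8+(1-p)·5 ⇒ p(-6) = (1-p)(-2) ⇒ p = 1/4

p=1/4, q=1/6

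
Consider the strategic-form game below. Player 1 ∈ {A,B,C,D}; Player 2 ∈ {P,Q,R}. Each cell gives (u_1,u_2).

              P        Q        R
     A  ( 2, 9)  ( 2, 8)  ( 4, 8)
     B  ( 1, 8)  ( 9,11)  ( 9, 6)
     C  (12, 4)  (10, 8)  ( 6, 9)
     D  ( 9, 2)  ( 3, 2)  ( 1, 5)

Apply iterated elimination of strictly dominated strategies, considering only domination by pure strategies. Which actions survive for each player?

Remaining: P1:{B,C} P2:{Q,R}

P1 drop A (C beats it: P:12>2 Q:10>2 R:6>4)
P1 drop D (C beats it: P:12>9 Q:10>3 R:6>1)
P2 drop P (Q beats it: B:11>8 C:8>4)
P1→{B,C} P2→{Q,R}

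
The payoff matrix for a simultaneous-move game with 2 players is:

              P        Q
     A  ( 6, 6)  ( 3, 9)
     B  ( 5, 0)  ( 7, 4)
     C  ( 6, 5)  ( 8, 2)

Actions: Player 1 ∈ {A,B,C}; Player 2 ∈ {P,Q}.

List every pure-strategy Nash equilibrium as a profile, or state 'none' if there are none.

PSNE = {(C,P)}

(A,P): not NE [P2→Q gives 9>6]
(A,Q): not NE [P1→C gives 8>3]
(B,P): not NE [P1→C gives 6>5; P2→Q gives 4>0]
(B,Q): not NE [P1→C gives 8>7]
(C,P): NE
(C,Q): not NE [P2→P gives 5>2]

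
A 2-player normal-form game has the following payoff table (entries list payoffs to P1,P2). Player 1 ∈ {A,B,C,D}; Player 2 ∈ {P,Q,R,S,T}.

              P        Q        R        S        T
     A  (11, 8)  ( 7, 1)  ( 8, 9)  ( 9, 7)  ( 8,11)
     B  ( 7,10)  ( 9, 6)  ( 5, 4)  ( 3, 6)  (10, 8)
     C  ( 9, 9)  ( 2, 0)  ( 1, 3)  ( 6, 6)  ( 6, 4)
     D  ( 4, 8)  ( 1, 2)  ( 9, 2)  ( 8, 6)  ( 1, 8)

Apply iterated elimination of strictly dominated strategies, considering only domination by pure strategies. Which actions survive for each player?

Survivors P1:{A,B} P2:{P,T}

P1 drop C (A beats it: P:11>9 Q:7>2 R:8>1 S:9>6 T:8>6)
P2 drop Q (P beats it: A:8>1 B:10>6 D:8>2)
P2 drop R (T beats it: A:11>9 B:8>4 D:8>2)
P1 drop D (A beats it: P:11>4 S:9>8 T:8>1)
P2 drop S (P beats it: A:8>7 B:10>6)
P1→{A,B} P2→{P,T}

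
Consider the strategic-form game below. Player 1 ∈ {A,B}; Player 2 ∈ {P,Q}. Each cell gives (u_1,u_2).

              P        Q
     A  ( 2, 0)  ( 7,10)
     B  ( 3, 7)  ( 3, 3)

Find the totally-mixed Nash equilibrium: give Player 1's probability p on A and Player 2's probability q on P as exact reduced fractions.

P1 mixes 2/7 on A; P2 mixes 4/5 on P

P1 indiff ⇒ q·2+(1-q)·7 = q·3+(1-q)·3 ⇒ q(-1) = (1-q)(-4) ⇒ q = 4/5
P2 indiff ⇒ p·0+(1-p)·7 = p·10+(1-p)·3 ⇒ p(-10) = (1-p)(-4) ⇒ p = 2/7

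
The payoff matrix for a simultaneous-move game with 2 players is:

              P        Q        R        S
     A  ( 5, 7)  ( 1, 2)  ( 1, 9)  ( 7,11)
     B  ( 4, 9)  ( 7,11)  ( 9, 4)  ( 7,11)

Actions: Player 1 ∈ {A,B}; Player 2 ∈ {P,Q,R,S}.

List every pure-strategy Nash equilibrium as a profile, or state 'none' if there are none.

(A,P): not NE [P2→S gives 11>7]
(A,Q): not NE [P1→B gives 7>1; P2→S gives 11>2]
(A,R): not NE [P1→B gives 9>1; P2→S gives 11>9]
(A,S): NE
(B,P): not NE [P1→A gives 5>4; P2→S gives 11>9]
(B,Q): NE
(B,R): not NE [P2→S gives 11>4]
(B,S): NE

Nash profiles: (A,S), (B,Q), (B,S)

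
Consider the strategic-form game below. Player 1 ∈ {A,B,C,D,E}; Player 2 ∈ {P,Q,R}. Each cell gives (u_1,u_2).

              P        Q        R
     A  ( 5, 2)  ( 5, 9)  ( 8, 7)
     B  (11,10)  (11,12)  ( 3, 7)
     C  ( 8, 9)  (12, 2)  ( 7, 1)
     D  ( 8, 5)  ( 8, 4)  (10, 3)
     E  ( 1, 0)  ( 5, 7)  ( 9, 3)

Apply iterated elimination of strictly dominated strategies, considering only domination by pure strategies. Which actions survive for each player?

P1 drop A (D beats it: P:8>5 Q:8>5 R:10>8)
P1 drop E (D beats it: P:8>1 Q:8>5 R:10>9)
P2 drop R (P beats it: B:10>7 C:9>1 D:5>3)
P1 drop D (B beats it: P:11>8 Q:11>8)
P1→{B,C} P2→{P,Q}

IESDS → P1:{B,C} P2:{P,Q}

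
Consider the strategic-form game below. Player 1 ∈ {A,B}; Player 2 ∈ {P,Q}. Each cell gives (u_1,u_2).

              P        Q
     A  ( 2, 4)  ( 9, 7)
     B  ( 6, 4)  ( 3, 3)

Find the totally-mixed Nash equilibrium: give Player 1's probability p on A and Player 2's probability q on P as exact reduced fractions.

p=1/4, q=3/5

P1 indiff ⇒ q·2+(1-q)·9 = q·6+(1-q)·3 ⇒ q(-4) = (1-q)(-6) ⇒ q = 3/5
P2 indiff ⇒ p·4+(1-p)·4 = p·7+(1-p)·3 ⇒ p(-3) = (1-p)(-1) ⇒ p = 1/4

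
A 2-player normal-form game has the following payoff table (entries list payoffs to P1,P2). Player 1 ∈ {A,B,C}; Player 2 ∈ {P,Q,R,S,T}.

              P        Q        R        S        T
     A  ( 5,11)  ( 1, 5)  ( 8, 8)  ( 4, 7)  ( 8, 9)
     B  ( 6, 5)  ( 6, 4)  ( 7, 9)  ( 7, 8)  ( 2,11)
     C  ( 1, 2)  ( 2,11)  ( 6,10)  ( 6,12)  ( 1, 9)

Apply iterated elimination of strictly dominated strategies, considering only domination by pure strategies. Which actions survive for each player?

Survivors P1:{A,B} P2:{P,T}

P1 drop C (B beats it: P:6>1 Q:6>2 R:7>6 S:7>6 T:2>1)
P2 drop Q (P beats it: A:11>5 B:5>4)
P2 drop R (T beats it: A:9>8 B:11>9)
P2 drop S (T beats it: A:9>7 B:11>8)
P1→{A,B} P2→{P,T}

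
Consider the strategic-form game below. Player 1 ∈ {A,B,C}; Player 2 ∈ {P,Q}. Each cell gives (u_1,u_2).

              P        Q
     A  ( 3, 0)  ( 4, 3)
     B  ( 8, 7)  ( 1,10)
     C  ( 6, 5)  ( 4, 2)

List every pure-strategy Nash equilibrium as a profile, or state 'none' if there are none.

NE set: (A,Q)

(A,P): not NE [P1→B gives 8>3; P2→Q gives 3>0]
(A,Q): NE
(B,P): not NE [P2→Q gives 10>7]
(B,Q): not NE [P1→C gives 4>1]
(C,P): not NE [P1→B gives 8>6]
(C,Q): not NE [P2→P gives 5>2]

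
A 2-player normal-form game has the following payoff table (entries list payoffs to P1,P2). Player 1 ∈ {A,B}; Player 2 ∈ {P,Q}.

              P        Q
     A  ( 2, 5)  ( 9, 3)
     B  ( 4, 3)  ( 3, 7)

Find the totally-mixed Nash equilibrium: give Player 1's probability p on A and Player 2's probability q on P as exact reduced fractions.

P1 indiff ⇒ q·2+(1-q)·9 = q·4+(1-q)·3 ⇒ q(-2) = (1-q)(-6) ⇒ q = 3/4
P2 indiff ⇒ p·5+(1-p)·3 = p·3+(1-p)·7 ⇒ p(2) = (1-p)(4) ⇒ p = 2/3

p=2/3, q=3/4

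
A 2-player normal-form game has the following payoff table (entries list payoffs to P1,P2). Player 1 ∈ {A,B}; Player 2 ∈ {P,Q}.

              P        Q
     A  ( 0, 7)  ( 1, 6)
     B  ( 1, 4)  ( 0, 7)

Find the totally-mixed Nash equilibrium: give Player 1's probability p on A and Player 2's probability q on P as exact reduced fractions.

P1 indiff ⇒ q·0+(1-q)·1 = q·1+(1-q)·0 ⇒ q(-1) = (1-q)(-1) ⇒ q = 1/2
P2 indiff ⇒ p·7+(1-p)·4 = p·6+(1-p)·7 ⇒ p(1) = (1-p)(3) ⇒ p = 3/4

(p,q) = (3/4, 1/2)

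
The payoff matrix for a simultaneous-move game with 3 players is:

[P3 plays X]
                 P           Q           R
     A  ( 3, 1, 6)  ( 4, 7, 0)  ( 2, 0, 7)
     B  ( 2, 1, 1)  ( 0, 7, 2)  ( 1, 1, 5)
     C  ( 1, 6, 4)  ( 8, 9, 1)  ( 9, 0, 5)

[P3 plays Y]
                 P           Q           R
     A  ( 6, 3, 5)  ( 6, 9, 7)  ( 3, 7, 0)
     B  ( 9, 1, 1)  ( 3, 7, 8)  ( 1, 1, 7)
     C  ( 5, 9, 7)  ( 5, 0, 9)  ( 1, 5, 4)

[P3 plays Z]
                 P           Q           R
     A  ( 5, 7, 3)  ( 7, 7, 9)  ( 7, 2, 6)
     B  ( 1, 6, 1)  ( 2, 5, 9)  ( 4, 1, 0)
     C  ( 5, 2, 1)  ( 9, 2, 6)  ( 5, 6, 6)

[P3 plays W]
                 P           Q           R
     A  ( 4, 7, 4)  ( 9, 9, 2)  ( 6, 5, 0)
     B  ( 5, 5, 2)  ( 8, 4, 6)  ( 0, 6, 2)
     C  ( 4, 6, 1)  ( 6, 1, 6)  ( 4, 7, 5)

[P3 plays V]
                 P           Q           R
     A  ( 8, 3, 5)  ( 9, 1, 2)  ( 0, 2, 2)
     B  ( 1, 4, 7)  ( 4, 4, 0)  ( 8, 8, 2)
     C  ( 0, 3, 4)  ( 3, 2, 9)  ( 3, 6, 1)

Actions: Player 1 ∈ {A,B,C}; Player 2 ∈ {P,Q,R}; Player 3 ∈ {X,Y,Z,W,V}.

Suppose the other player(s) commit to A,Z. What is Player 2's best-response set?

u_2(P vs A,Z) = 7
u_2(Q vs A,Z) = 7
u_2(R vs A,Z) = 2
max payoff 7 at {P,Q}

argmax u_2 = {P,Q}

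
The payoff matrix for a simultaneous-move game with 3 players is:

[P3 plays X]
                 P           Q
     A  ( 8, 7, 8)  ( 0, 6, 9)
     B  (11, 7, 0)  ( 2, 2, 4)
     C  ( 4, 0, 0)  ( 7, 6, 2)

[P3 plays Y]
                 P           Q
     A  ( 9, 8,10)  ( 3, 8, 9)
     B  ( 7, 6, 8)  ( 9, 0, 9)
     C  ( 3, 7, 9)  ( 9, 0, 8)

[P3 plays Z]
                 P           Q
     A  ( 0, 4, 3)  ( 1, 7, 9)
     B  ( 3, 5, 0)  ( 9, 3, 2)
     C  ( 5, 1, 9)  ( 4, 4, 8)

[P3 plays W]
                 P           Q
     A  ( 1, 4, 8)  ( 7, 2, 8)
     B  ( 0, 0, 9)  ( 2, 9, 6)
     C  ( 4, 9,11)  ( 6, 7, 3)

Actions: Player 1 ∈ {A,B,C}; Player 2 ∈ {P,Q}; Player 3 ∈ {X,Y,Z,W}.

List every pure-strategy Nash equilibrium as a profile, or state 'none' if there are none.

Nash profiles: (A,P,Y), (C,P,W)

(A,P,X): not NE [P1→B gives 11>8; P3→Y gives 10>8]
(A,P,Y): NE
(A,P,Z): not NE [P1→C gives 5>0; P2→Q gives 7>4; P3→Y gives 10>3]
(A,P,W): not NE [P1→C gives 4>1; P3→Y gives 10>8]
(A,Q,X): not NE [P1→C gives 7>0; P2→P gives 7>6]
(A,Q,Y): not NE [P1→C gives 9>3]
(A,Q,Z): not NE [P1→B gives 9>1]
(A,Q,W): not NE [P2→P gives 4>2; P3→Z gives 9>8]
(B,P,X): not NE [P3→W gives 9>0]
(B,P,Y): not NE [P1→A gives 9>7; P3→W gives 9>8]
(B,P,Z): not NE [P1→C gives 5>3; P3→W gives 9>0]
(B,P,W): not NE [P1→C gives 4>0; P2→Q gives 9>0]
(B,Q,X): not NE [P1→C gives 7>2; P2→P gives 7>2; P3→Y gives 9>4]
(B,Q,Y): not NE [P2→P gives 6>0]
(B,Q,Z): not NE [P2→P gives 5>3; P3→Y gives 9>2]
(B,Q,W): not NE [P1→A gives 7>2; P3→Y gives 9>6]
(C,P,X): not NE [P1→B gives 11>4; P2→Q gives 6>0; P3→W gives 11>0]
(C,P,Y): not NE [P1→A gives 9>3; P3→W gives 11>9]
(C,P,Z): not NE [P2→Q gives 4>1; P3→W gives 11>9]
(C,P,W): NE
(C,Q,X): not NE [P3→Z gives 8>2]
(C,Q,Y): not NE [P2→P gives 7>0]
(C,Q,Z): not NE [P1→B gives 9>4]
(C,Q,W): not NE [P1→A gives 7>6; P2→P gives 9>7; P3→Z gives 8>3]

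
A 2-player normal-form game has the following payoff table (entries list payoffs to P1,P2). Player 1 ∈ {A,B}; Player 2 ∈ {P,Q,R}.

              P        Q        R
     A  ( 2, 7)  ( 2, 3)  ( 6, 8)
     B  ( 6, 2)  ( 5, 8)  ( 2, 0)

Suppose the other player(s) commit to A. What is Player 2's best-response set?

BR_2 = {R}

u_2(P vs A) = 7
u_2(Q vs A) = 3
u_2(R vs A) = 8
max payoff 8 at {R}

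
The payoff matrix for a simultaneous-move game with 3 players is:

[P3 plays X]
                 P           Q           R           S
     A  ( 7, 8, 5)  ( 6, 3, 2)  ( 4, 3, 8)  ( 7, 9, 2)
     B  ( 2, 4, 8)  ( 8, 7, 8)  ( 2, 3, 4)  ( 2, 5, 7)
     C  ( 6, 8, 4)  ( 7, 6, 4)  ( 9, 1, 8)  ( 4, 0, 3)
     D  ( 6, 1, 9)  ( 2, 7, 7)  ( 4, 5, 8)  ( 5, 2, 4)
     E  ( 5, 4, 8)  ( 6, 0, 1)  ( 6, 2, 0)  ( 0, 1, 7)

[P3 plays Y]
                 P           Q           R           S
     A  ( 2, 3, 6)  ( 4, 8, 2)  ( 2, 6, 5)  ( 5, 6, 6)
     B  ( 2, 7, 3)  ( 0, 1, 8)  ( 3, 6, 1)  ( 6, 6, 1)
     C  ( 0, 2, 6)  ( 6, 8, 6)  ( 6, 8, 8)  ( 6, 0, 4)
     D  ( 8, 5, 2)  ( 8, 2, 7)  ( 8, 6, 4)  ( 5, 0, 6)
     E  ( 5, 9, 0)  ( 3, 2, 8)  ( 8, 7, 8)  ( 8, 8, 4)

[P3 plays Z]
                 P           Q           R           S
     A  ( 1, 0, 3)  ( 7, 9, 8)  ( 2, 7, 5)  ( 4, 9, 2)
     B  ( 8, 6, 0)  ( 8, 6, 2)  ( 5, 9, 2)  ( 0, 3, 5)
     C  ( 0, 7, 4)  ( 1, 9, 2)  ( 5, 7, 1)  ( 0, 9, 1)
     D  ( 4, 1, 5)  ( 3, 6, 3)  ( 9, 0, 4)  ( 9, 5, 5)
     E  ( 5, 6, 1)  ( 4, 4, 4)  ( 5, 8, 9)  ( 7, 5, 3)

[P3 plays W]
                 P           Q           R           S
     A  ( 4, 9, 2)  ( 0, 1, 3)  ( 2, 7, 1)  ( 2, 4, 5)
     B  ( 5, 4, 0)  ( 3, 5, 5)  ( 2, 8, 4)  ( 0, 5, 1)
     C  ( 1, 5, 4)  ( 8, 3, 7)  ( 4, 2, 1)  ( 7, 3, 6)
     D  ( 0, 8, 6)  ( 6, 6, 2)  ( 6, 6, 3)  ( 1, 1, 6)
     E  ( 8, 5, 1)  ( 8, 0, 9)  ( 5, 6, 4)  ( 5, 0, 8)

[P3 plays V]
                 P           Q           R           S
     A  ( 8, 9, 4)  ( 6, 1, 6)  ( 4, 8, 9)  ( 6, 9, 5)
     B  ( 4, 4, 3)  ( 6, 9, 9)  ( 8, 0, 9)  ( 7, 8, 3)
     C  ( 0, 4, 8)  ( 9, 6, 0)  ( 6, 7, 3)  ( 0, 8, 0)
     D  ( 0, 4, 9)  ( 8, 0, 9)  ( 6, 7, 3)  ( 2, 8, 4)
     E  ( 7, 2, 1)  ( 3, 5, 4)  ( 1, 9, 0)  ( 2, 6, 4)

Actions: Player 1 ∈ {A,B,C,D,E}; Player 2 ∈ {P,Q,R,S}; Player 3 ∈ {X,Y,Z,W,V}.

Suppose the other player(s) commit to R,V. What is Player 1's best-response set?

BR_1 = {B}

u_1(A vs R,V) = 4
u_1(B vs R,V) = 8
u_1(C vs R,V) = 6
u_1(D vs R,V) = 6
u_1(E vs R,V) = 1
max payoff 8 at {B}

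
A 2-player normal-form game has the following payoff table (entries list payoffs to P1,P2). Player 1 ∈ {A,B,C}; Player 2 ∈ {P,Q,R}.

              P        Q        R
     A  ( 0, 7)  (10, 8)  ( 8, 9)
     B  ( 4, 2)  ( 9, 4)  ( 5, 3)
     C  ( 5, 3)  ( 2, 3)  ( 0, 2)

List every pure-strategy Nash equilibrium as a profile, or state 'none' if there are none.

(A,P): not NE [P1→C gives 5>0; P2→R gives 9>7]
(A,Q): not NE [P2→R gives 9>8]
(A,R): NE
(B,P): not NE [P1→C gives 5>4; P2→Q gives 4>2]
(B,Q): not NE [P1→A gives 10>9]
(B,R): not NE [P1→A gives 8>5; P2→Q gives 4>3]
(C,P): NE
(C,Q): not NE [P1→A gives 10>2]
(C,R): not NE [P1→A gives 8>0; P2→Q gives 3>2]

PSNE = {(A,R), (C,P)}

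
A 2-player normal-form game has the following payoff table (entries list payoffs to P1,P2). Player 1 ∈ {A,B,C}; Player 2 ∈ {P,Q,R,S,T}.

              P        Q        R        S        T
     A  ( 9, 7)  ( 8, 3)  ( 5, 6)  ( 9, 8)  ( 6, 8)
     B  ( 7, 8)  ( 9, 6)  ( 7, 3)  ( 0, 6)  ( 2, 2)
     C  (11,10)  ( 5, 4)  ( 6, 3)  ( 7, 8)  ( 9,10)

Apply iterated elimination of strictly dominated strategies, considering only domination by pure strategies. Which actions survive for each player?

Remaining: P1:{A,C} P2:{P,S,T}

P2 drop Q (P beats it: A:7>3 B:8>6 C:10>4)
P2 drop R (P beats it: A:7>6 B:8>3 C:10>3)
P1 drop B (A beats it: P:9>7 S:9>0 T:6>2)
P1→{A,C} P2→{P,S,T}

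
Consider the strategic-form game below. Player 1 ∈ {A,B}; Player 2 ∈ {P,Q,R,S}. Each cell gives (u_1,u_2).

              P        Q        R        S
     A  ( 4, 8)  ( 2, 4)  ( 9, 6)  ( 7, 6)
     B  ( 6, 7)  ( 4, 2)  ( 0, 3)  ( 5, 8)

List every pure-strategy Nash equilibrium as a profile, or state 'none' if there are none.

No pure NE.

(A,P): not NE [P1→B gives 6>4]
(A,Q): not NE [P1→B gives 4>2; P2→P gives 8>4]
(A,R): not NE [P2→P gives 8>6]
(A,S): not NE [P2→P gives 8>6]
(B,P): not NE [P2→S gives 8>7]
(B,Q): not NE [P2→S gives 8>2]
(B,R): not NE [P1→A gives 9>0; P2→S gives 8>3]
(B,S): not NE [P1→A gives 7>5]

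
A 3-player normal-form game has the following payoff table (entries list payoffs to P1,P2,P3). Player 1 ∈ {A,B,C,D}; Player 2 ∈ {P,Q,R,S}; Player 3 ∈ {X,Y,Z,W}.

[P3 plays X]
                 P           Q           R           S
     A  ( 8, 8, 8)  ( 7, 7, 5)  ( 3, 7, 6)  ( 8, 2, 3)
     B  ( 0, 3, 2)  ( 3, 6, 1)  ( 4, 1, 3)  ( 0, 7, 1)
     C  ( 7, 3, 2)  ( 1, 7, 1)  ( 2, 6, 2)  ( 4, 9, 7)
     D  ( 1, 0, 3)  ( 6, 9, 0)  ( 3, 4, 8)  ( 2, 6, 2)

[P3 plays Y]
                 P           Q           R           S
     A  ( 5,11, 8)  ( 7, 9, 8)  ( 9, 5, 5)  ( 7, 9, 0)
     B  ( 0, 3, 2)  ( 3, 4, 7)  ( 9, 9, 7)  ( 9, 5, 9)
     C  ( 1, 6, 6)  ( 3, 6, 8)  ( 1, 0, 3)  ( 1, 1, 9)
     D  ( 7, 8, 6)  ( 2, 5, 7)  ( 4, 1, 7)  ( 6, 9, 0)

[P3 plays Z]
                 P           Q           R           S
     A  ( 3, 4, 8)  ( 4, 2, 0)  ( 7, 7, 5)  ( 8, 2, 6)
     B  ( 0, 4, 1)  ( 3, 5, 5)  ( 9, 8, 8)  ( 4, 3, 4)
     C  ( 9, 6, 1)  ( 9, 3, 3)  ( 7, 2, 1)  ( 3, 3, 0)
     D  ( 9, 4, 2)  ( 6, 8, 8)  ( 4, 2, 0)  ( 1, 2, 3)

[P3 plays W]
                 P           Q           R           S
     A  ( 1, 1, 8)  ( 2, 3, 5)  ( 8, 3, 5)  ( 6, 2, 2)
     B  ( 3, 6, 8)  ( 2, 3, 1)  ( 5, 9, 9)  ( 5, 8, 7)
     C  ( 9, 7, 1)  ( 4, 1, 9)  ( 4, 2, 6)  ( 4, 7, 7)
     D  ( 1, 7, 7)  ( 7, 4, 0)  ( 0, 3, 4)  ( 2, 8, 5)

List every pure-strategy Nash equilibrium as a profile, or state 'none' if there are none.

PSNE = {(A,P,X)}

(A,P,X): NE
(A,P,Y): not NE [P1→D gives 7>5]
(A,P,Z): not NE [P1→D gives 9>3; P2→R gives 7>4]
(A,P,W): not NE [P1→C gives 9>1; P2→R gives 3>1]
(A,Q,X): not NE [P2→P gives 8>7; P3→Y gives 8>5]
(A,Q,Y): not NE [P2→P gives 11>9]
(A,Q,Z): not NE [P1→C gives 9>4; P2→R gives 7>2; P3→Y gives 8>0]
(A,Q,W): not NE [P1→D gives 7>2; P3→Y gives 8>5]
(A,R,X): not NE [P1→B gives 4>3; P2→P gives 8>7]
(A,R,Y): not NE [P2→P gives 11>5; P3→X gives 6>5]
(A,R,Z): not NE [P1→B gives 9>7; P3→X gives 6>5]
(A,R,W): not NE [P3→X gives 6>5]
(A,S,X): not NE [P2→P gives 8>2; P3→Z gives 6>3]
(A,S,Y): not NE [P1→B gives 9>7; P2→P gives 11>9; P3→Z gives 6>0]
(A,S,Z): not NE [P2→R gives 7>2]
(A,S,W): not NE [P2→R gives 3>2; P3→Z gives 6>2]
(B,P,X): not NE [P1→A gives 8>0; P2→S gives 7>3; P3→W gives 8>2]
(B,P,Y): not NE [P1→D gives 7>0; P2→R gives 9>3; P3→W gives 8>2]
(B,P,Z): not NE [P1→D gives 9>0; P2→R gives 8>4; P3→W gives 8>1]
(B,P,W): not NE [P1→C gives 9>3; P2→R gives 9>6]
(B,Q,X): not NE [P1→A gives 7>3; P2→S gives 7>6; P3→Y gives 7>1]
(B,Q,Y): not NE [P1→A gives 7>3; P2→R gives 9>4]
(B,Q,Z): not NE [P1→C gives 9>3; P2→R gives 8>5; P3→Y gives 7>5]
(B,Q,W): not NE [P1→D gives 7>2; P2→R gives 9>3; P3→Y gives 7>1]
(B,R,X): not NE [P2→S gives 7>1; P3→W gives 9>3]
(B,R,Y): not NE [P3→W gives 9>7]
(B,R,Z): not NE [P3→W gives 9>8]
(B,R,W): not NE [P1→A gives 8>5]
(B,S,X): not NE [P1→A gives 8>0; P3→Y gives 9>1]
(B,S,Y): not NE [P2→R gives 9>5]
(B,S,Z): not NE [P1→A gives 8>4; P2→R gives 8>3; P3→Y gives 9>4]
(B,S,W): not NE [P1→A gives 6>5; P2→R gives 9>8; P3→Y gives 9>7]
(C,P,X): not NE [P1→A gives 8>7; P2→S gives 9>3; P3→Y gives 6>2]
(C,P,Y): not NE [P1→D gives 7>1]
(C,P,Z): not NE [P3→Y gives 6>1]
(C,P,W): not NE [P3→Y gives 6>1]
(C,Q,X): not NE [P1→A gives 7>1; P2→S gives 9>7; P3→W gives 9>1]
(C,Q,Y): not NE [P1→A gives 7>3; P3→W gives 9>8]
(C,Q,Z): not NE [P2→P gives 6>3; P3→W gives 9>3]
(C,Q,W): not NE [P1→D gives 7>4; P2→S gives 7>1]
(C,R,X): not NE [P1→B gives 4>2; P2→S gives 9>6; P3→W gives 6>2]
(C,R,Y): not NE [P1→B gives 9>1; P2→Q gives 6>0; P3→W gives 6>3]
(C,R,Z): not NE [P1→B gives 9>7; P2→P gives 6>2; P3→W gives 6>1]
(C,R,W): not NE [P1→A gives 8>4; P2→S gives 7>2]
(C,S,X): not NE [P1→A gives 8>4; P3→Y gives 9>7]
(C,S,Y): not NE [P1→B gives 9>1; P2→Q gives 6>1]
(C,S,Z): not NE [P1→A gives 8>3; P2→P gives 6>3; P3→Y gives 9>0]
(C,S,W): not NE [P1→A gives 6>4; P3→Y gives 9>7]
(D,P,X): not NE [P1→A gives 8>1; P2→Q gives 9>0; P3→W gives 7>3]
(D,P,Y): not NE [P2→S gives 9>8; P3→W gives 7>6]
(D,P,Z): not NE [P2→Q gives 8>4; P3→W gives 7>2]
(D,P,W): not NE [P1→C gives 9>1; P2→S gives 8>7]
(D,Q,X): not NE [P1→A gives 7>6; P3→Z gives 8>0]
(D,Q,Y): not NE [P1→A gives 7>2; P2→S gives 9>5; P3→Z gives 8>7]
(D,Q,Z): not NE [P1→C gives 9>6]
(D,Q,W): not NE [P2→S gives 8>4; P3→Z gives 8>0]
(D,R,X): not NE [P1→B gives 4>3; P2→Q gives 9>4]
(D,R,Y): not NE [P1→B gives 9>4; P2→S gives 9>1; P3→X gives 8>7]
(D,R,Z): not NE [P1→B gives 9>4; P2→Q gives 8>2; P3→X gives 8>0]
(D,R,W): not NE [P1→A gives 8>0; P2→S gives 8>3; P3→X gives 8>4]
(D,S,X): not NE [P1→A gives 8>2; P2→Q gives 9>6; P3→W gives 5>2]
(D,S,Y): not NE [P1→B gives 9>6; P3→W gives 5>0]
(D,S,Z): not NE [P1→A gives 8>1; P2→Q gives 8>2; P3→W gives 5>3]
(D,S,W): not NE [P1→A gives 6>2]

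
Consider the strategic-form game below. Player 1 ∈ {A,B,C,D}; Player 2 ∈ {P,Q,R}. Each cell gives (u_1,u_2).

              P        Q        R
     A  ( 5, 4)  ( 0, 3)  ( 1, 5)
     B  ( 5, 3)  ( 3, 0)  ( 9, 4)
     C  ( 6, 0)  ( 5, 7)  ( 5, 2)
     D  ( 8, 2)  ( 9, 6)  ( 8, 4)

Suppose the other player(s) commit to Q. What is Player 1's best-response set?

argmax u_1 = {D}

u_1(A vs Q) = 0
u_1(B vs Q) = 3
u_1(C vs Q) = 5
u_1(D vs Q) = 9
max payoff 9 at {D}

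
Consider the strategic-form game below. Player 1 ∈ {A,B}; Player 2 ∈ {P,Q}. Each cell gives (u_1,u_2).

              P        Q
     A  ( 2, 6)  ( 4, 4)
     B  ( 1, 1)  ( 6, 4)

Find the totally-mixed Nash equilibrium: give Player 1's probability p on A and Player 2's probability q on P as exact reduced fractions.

P1 indiff ⇒ q·2+(1-q)·4 = q·1+(1-q)·6 ⇒ q(1) = (1-q)(2) ⇒ q = 2/3
P2 indiff ⇒ p·6+(1-p)·1 = p·4+(1-p)·4 ⇒ p(2) = (1-p)(3) ⇒ p = 3/5

P1 mixes 3/5 on A; P2 mixes 2/3 on P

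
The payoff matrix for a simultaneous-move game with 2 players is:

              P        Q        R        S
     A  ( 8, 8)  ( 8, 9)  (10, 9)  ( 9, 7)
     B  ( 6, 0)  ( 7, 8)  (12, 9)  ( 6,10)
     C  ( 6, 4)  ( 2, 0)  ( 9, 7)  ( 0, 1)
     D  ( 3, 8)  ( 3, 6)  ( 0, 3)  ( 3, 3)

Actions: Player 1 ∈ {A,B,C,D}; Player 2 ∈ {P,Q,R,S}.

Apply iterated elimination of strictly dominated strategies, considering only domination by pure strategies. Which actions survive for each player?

P1 drop C (A beats it: P:8>6 Q:8>2 R:10>9 S:9>0)
P1 drop D (A beats it: P:8>3 Q:8>3 R:10>0 S:9>3)
P2 drop P (Q beats it: A:9>8 B:8>0)
P1→{A,B} P2→{Q,R,S}

Remaining: P1:{A,B} P2:{Q,R,S}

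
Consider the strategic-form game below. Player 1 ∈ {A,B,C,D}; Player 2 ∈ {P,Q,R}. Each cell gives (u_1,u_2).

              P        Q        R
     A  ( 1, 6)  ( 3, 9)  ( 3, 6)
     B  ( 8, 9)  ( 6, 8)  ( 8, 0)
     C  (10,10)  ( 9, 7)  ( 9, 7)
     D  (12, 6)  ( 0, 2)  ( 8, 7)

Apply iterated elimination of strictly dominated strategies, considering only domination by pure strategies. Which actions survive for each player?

IESDS → P1:{C,D} P2:{P,R}

P1 drop A (B beats it: P:8>1 Q:6>3 R:8>3)
P1 drop B (C beats it: P:10>8 Q:9>6 R:9>8)
P2 drop Q (P beats it: C:10>7 D:6>2)
P1→{C,D} P2→{P,R}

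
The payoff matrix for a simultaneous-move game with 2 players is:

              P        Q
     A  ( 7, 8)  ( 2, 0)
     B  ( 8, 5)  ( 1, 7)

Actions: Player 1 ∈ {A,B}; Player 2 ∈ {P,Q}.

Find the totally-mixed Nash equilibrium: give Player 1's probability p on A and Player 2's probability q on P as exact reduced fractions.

P1 indiff ⇒ q·7+(1-q)·2 = q·8+(1-q)·1 ⇒ q(-1) = (1-q)(-1) ⇒ q = 1/2
P2 indiff ⇒ p·8+(1-p)·5 = p·0+(1-p)·7 ⇒ p(8) = (1-p)(2) ⇒ p = 1/5

p=1/5, q=1/2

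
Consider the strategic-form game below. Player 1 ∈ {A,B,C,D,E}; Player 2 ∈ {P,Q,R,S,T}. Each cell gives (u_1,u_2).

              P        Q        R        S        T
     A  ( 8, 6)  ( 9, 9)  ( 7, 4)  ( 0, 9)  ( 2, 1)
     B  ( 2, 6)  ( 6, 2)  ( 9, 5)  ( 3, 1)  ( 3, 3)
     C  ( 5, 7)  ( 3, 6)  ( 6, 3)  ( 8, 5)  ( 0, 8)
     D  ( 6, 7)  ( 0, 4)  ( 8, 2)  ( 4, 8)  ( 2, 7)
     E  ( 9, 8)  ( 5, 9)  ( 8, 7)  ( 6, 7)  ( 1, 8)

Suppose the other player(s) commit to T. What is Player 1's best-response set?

BR_1 = {B}

u_1(A vs T) = 2
u_1(B vs T) = 3
u_1(C vs T) = 0
u_1(D vs T) = 2
u_1(E vs T) = 1
max payoff 3 at {B}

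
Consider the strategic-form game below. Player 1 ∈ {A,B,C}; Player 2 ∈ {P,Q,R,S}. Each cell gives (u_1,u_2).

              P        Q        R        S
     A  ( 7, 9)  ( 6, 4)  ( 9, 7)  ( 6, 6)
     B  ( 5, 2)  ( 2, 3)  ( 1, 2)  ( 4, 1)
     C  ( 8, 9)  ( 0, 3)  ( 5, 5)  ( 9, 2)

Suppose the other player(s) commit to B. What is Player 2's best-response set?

P2 best: {Q}

u_2(P vs B) = 2
u_2(Q vs B) = 3
u_2(R vs B) = 2
u_2(S vs B) = 1
max payoff 3 at {Q}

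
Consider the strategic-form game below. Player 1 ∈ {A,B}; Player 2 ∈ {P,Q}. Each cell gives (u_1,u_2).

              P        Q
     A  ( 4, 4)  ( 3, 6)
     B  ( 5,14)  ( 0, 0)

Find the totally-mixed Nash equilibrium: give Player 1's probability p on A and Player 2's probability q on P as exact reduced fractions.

p=7/8, q=3/4

P1 indiff ⇒ q·4+(1-q)·3 = q·5+(1-q)·0 ⇒ q(-1) = (1-q)(-3) ⇒ q = 3/4
P2 indiff ⇒ p·4+(1-p)·14 = p·6+(1-p)·0 ⇒ p(-2) = (1-p)(-14) ⇒ p = 7/8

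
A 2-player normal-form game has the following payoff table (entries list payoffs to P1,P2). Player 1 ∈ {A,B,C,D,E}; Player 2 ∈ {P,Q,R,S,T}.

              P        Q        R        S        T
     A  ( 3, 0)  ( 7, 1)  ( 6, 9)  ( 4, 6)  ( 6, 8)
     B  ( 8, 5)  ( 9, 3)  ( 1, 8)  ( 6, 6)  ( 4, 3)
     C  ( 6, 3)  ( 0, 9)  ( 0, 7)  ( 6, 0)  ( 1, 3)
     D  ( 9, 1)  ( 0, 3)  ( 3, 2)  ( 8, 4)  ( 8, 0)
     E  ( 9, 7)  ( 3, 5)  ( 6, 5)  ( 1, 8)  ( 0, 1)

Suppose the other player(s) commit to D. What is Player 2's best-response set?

P2 best: {S}

u_2(P vs D) = 1
u_2(Q vs D) = 3
u_2(R vs D) = 2
u_2(S vs D) = 4
u_2(T vs D) = 0
max payoff 4 at {S}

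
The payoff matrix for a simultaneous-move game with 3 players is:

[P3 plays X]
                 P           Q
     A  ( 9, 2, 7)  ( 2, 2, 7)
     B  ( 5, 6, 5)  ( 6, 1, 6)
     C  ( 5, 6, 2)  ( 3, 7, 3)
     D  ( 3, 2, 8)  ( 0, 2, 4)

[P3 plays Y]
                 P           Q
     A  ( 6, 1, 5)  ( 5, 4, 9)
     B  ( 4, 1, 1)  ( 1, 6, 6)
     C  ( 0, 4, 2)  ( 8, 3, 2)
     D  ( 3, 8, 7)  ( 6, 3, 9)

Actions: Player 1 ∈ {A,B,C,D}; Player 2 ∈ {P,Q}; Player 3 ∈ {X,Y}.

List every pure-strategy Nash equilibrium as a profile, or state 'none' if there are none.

NE set: (A,P,X)

(A,P,X): NE
(A,P,Y): not NE [P2→Q gives 4>1; P3→X gives 7>5]
(A,Q,X): not NE [P1→B gives 6>2; P3→Y gives 9>7]
(A,Q,Y): not NE [P1→C gives 8>5]
(B,P,X): not NE [P1→A gives 9>5]
(B,P,Y): not NE [P1→A gives 6>4; P2→Q gives 6>1; P3→X gives 5>1]
(B,Q,X): not NE [P2→P gives 6>1]
(B,Q,Y): not NE [P1→C gives 8>1]
(C,P,X): not NE [P1→A gives 9>5; P2→Q gives 7>6]
(C,P,Y): not NE [P1→A gives 6>0]
(C,Q,X): not NE [P1→B gives 6>3]
(C,Q,Y): not NE [P2→P gives 4>3; P3→X gives 3>2]
(D,P,X): not NE [P1→A gives 9>3]
(D,P,Y): not NE [P1→A gives 6>3; P3→X gives 8>7]
(D,Q,X): not NE [P1→B gives 6>0; P3→Y gives 9>4]
(D,Q,Y): not NE [P1→C gives 8>6; P2→P gives 8>3]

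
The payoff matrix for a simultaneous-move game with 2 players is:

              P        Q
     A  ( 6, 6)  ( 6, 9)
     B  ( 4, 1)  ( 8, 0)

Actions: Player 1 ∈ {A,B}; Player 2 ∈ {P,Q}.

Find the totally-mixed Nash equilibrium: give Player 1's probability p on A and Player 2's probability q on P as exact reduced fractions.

P1 indiff ⇒ q·6+(1-q)·6 = q·4+(1-q)·8 ⇒ q(2) = (1-q)(2) ⇒ q = 1/2
P2 indiff ⇒ p·6+(1-p)·1 = p·9+(1-p)·0 ⇒ p(-3) = (1-p)(-1) ⇒ p = 1/4

P1 mixes 1/4 on A; P2 mixes 1/2 on P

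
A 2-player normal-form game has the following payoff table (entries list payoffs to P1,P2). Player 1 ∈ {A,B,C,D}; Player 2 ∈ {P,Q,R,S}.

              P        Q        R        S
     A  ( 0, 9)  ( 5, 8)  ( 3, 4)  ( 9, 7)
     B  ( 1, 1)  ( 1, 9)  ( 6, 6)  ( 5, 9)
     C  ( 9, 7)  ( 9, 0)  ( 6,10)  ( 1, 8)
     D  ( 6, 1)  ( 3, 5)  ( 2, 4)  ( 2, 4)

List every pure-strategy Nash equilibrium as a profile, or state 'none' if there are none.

(A,P): not NE [P1→C gives 9>0]
(A,Q): not NE [P1→C gives 9>5; P2→P gives 9>8]
(A,R): not NE [P1→C gives 6>3; P2→P gives 9>4]
(A,S): not NE [P2→P gives 9>7]
(B,P): not NE [P1→C gives 9>1; P2→S gives 9>1]
(B,Q): not NE [P1→C gives 9>1]
(B,R): not NE [P2→S gives 9>6]
(B,S): not NE [P1→A gives 9>5]
(C,P): not NE [P2→R gives 10>7]
(C,Q): not NE [P2→R gives 10>0]
(C,R): NE
(C,S): not NE [P1→A gives 9>1; P2→R gives 10>8]
(D,P): not NE [P1→C gives 9>6; P2→Q gives 5>1]
(D,Q): not NE [P1→C gives 9>3]
(D,R): not NE [P1→C gives 6>2; P2→Q gives 5>4]
(D,S): not NE [P1→A gives 9>2; P2→Q gives 5>4]

PSNE = {(C,R)}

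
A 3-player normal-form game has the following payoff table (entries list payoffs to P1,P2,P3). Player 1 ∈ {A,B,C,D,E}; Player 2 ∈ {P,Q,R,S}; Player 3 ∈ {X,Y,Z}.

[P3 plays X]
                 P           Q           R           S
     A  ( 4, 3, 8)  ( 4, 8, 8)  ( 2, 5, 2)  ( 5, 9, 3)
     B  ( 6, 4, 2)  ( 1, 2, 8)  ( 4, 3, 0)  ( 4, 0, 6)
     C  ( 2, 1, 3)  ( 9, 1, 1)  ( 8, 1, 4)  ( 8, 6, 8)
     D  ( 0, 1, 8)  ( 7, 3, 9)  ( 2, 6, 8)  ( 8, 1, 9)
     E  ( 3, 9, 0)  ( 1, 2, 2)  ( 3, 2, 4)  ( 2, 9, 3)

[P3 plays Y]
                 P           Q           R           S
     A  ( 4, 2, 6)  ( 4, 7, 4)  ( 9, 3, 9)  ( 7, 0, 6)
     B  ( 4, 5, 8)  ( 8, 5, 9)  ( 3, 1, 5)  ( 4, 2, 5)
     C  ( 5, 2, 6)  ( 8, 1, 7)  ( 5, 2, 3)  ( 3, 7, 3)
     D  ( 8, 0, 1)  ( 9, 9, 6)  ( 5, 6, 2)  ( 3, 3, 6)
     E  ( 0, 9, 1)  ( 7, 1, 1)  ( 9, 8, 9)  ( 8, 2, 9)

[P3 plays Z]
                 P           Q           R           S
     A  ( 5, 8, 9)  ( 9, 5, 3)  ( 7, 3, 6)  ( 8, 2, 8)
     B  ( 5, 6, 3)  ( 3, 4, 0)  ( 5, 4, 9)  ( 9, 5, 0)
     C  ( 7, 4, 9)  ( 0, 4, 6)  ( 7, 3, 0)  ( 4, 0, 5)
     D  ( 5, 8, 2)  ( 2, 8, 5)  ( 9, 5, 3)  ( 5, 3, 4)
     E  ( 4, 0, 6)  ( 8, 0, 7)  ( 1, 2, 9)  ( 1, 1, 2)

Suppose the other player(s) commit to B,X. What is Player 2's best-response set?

argmax u_2 = {P}

u_2(P vs B,X) = 4
u_2(Q vs B,X) = 2
u_2(R vs B,X) = 3
u_2(S vs B,X) = 0
max payoff 4 at {P}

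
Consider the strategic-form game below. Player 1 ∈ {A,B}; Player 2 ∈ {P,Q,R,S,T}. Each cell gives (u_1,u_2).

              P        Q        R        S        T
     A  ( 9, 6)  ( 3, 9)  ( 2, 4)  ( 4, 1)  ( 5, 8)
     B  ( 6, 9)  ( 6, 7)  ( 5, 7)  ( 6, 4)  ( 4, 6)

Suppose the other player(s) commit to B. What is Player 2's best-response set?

P2 best: {P}

u_2(P vs B) = 9
u_2(Q vs B) = 7
u_2(R vs B) = 7
u_2(S vs B) = 4
u_2(T vs B) = 6
max payoff 9 at {P}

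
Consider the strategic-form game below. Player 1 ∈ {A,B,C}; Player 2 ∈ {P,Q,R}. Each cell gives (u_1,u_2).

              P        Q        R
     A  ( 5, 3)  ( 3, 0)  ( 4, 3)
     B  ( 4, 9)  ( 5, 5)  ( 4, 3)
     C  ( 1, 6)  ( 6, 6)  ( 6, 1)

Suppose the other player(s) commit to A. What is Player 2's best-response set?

P2 best: {P,R}

u_2(P vs A) = 3
u_2(Q vs A) = 0
u_2(R vs A) = 3
max payoff 3 at {P,R}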